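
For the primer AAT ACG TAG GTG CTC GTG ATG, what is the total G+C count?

10

T=6, C=3, G=7, A=5
Total G or C: 7 + 3 = 10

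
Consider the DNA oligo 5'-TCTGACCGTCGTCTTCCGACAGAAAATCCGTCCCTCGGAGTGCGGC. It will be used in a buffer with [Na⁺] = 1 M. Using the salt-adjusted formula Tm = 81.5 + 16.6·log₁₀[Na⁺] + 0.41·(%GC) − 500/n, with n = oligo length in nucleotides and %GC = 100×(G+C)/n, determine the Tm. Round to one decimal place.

95.6°C

Length n = 46. C=16, G=12, A=8, T=10
G+C = 28, so %GC = 28/46 × 100 = 60.87%
Salt term: 16.6 × (0) = 0
GC term: 0.41 × 60.87 = 24.957; length term: −500/46 = −10.87
Tm = 81.5 + (0) + 24.957 − 10.87 = 95.587 → 95.6°C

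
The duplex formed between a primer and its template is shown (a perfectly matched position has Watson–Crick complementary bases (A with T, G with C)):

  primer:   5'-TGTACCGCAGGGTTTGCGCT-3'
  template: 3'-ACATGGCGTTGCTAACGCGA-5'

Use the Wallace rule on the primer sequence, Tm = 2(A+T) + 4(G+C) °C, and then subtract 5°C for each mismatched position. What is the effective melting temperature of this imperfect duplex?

49°C

Primer base counts: A=2, T=6, G=7, C=5 → A+T=8, G+C=12
Perfect-match Tm = 2(8) + 4(12) = 16 + 48 = 64°C
Mismatches (positions where the bases are not complementary): 3 (at positions 10, 11, 13)
Effective Tm = 64 − 3×5 = 64 − 15 = 49°C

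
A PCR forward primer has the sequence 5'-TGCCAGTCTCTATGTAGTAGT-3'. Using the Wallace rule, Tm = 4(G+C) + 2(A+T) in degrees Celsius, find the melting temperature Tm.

60°C

Counting bases: G=5, T=8, C=4, A=4
A+T = 12, G+C = 9
Tm = 2(12) + 4(9) = 24 + 36 = 60°C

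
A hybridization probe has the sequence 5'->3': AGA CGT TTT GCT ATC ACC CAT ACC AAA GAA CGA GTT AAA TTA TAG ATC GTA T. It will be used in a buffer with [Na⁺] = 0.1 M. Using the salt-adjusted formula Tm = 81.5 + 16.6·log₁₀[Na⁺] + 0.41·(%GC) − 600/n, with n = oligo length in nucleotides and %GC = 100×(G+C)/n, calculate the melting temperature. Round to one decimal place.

67.6°C

Length n = 52. Scanning the sequence gives G=8, T=15, C=10, A=19.
G+C = 18, so %GC = 18/52 × 100 = 34.615%
Salt term: 16.6 × (-1) = -16.6
GC term: 0.41 × 34.615 = 14.192; length term: −600/52 = −11.538
Tm = 81.5 + (-16.6) + 14.192 − 11.538 = 67.554 → 67.6°C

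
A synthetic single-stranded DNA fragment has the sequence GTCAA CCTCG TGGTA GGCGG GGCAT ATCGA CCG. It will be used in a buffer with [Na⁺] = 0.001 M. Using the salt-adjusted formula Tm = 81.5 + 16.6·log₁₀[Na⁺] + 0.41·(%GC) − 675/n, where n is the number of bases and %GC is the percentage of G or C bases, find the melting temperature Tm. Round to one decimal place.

Length n = 33. Counting bases: C=9, G=12, A=6, T=6
G+C = 21, so %GC = 21/33 × 100 = 63.636%
Salt term: 16.6 × (-3) = -49.8
GC term: 0.41 × 63.636 = 26.091; length term: −675/33 = −20.455
Tm = 81.5 + (-49.8) + 26.091 − 20.455 = 37.336 → 37.3°C

37.3°C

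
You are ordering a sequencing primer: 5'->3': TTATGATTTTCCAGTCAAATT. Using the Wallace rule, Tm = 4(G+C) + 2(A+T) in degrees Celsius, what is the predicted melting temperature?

52°C

Counting bases: C=3, G=2, A=6, T=10
AT pairs contribute 16, GC pairs contribute 5.
Tm = 2(16) + 4(5) = 32 + 20 = 52°C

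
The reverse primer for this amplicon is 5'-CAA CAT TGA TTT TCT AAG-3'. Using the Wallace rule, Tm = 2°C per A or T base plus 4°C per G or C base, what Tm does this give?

Base counts: T=7, C=3, G=2, A=6
A+T = 13, G+C = 5
Tm = 2×13 + 4×5 = 46°C

46°C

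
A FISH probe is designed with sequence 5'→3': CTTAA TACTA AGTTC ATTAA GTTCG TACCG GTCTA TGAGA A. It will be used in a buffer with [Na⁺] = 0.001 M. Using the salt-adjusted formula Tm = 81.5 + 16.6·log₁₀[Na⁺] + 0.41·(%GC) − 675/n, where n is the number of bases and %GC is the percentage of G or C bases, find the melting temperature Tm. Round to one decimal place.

29.2°C

Length n = 41. Counting bases: A=13, C=7, G=7, T=14
G+C = 14, so %GC = 14/41 × 100 = 34.146%
Salt term: 16.6 × (-3) = -49.8
GC term: 0.41 × 34.146 = 14; length term: −675/41 = −16.463
Tm = 81.5 + (-49.8) + 14 − 16.463 = 29.237 → 29.2°C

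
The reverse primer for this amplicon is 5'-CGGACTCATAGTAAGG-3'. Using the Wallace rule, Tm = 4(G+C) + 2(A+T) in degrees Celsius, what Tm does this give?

48°C

Scanning the sequence gives G=5, A=5, C=3, T=3.
A+T = 8, G+C = 8
Tm = 2(8) + 4(8) = 16 + 32 = 48°C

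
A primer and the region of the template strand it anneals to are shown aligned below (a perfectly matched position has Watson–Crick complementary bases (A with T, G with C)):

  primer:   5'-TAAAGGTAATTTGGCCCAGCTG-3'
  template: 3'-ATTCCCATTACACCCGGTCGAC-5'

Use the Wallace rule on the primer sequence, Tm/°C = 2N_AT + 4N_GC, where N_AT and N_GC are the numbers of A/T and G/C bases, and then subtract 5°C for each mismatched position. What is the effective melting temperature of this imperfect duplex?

49°C

Primer base counts: A=6, T=6, G=6, C=4 → A+T=12, G+C=10
Perfect-match Tm = 2(12) + 4(10) = 24 + 40 = 64°C
Mismatches (positions where the bases are not complementary): 3 (at positions 4, 11, 15)
Effective Tm = 64 − 3×5 = 64 − 15 = 49°C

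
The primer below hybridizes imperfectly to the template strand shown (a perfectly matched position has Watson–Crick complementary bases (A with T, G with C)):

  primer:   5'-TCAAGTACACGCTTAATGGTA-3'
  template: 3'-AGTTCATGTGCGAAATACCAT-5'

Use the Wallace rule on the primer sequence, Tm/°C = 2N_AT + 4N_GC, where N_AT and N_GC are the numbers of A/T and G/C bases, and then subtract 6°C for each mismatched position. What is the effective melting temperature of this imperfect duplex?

Primer base counts: A=7, T=6, G=4, C=4 → A+T=13, G+C=8
Perfect-match Tm = 2(13) + 4(8) = 26 + 32 = 58°C
Mismatches (positions where the bases are not complementary): 1 (at position 15)
Effective Tm = 58 − 1×6 = 58 − 6 = 52°C

52°C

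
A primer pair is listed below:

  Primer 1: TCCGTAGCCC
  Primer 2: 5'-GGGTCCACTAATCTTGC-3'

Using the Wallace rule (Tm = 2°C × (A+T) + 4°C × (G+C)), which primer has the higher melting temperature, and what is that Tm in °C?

Primer 2, 52°C

Primer 1: A+T=3, G+C=7 → Tm = 2(3)+4(7) = 34°C
Primer 2: A+T=8, G+C=9 → Tm = 2(8)+4(9) = 52°C
34°C vs 52°C → primer 2 is higher.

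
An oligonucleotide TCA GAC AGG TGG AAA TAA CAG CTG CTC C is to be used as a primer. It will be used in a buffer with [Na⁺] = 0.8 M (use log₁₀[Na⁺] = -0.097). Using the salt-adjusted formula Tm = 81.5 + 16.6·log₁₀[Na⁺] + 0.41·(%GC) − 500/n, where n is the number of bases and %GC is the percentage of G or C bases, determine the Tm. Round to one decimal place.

Length n = 28. Base counts: C=7, T=5, A=9, G=7
G+C = 14, so %GC = 14/28 × 100 = 50%
Salt term: 16.6 × (-0.097) = -1.61
GC term: 0.41 × 50 = 20.5; length term: −500/28 = −17.857
Tm = 81.5 + (-1.61) + 20.5 − 17.857 = 82.533 → 82.5°C

82.5°C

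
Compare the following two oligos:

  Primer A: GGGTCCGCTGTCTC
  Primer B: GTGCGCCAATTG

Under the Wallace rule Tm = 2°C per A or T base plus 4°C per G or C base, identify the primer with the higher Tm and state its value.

Primer A, 48°C

Primer A: A+T=4, G+C=10 → Tm = 2(4)+4(10) = 48°C
Primer B: A+T=5, G+C=7 → Tm = 2(5)+4(7) = 38°C
48°C vs 38°C → primer A is higher.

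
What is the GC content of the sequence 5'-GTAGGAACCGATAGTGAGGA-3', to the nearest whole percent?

50%

Scanning the sequence gives A=7, C=2, T=3, G=8.
G+C = 8 + 2 = 10 out of 20 bases
%GC = 10/20 × 100 = 50% ≈ 50%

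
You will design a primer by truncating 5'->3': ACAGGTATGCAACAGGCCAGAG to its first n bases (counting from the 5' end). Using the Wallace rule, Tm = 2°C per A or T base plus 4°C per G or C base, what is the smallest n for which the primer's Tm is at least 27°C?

First 9 bases: ACAGGTATG → Tm = 26°C (< 27°C)
First 10 bases: ACAGGTATGC → Tm = 30°C (≥ 27°C)
Each additional base adds 2°C (A/T) or 4°C (G/C), so Tm is non-decreasing in n; n = 10 is the first length to reach 27°C.

n = 10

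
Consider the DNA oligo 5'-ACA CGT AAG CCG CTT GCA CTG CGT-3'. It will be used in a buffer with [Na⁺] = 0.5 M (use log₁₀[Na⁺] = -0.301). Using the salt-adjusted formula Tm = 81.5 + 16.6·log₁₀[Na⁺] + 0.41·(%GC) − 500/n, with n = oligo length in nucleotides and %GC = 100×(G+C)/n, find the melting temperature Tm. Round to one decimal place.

79.6°C

Length n = 24. Base counts: A=5, T=5, G=6, C=8
G+C = 14, so %GC = 14/24 × 100 = 58.333%
Salt term: 16.6 × (-0.301) = -4.997
GC term: 0.41 × 58.333 = 23.917; length term: −500/24 = −20.833
Tm = 81.5 + (-4.997) + 23.917 − 20.833 = 79.587 → 79.6°C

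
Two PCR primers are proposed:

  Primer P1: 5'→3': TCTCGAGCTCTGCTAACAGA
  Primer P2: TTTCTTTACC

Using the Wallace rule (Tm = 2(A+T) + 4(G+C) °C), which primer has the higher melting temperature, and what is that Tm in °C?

Primer P1: A+T=10, G+C=10 → Tm = 2(10)+4(10) = 60°C
Primer P2: A+T=7, G+C=3 → Tm = 2(7)+4(3) = 26°C
60°C vs 26°C → primer P1 is higher.

Primer P1, 60°C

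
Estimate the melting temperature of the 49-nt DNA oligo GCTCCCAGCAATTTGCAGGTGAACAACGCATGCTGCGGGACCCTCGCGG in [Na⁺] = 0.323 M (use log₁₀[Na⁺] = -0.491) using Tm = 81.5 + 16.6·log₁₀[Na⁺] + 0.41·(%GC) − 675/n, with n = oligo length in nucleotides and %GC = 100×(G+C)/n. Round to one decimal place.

Length n = 49. Base counts: T=8, C=16, A=10, G=15
G+C = 31, so %GC = 31/49 × 100 = 63.265%
Salt term: 16.6 × (-0.491) = -8.151
GC term: 0.41 × 63.265 = 25.939; length term: −675/49 = −13.776
Tm = 81.5 + (-8.151) + 25.939 − 13.776 = 85.512 → 85.5°C

85.5°C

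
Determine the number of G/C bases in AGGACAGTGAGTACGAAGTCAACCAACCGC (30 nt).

16

Scanning the sequence gives G=8, C=8, A=11, T=3.
Total G or C: 8 + 8 = 16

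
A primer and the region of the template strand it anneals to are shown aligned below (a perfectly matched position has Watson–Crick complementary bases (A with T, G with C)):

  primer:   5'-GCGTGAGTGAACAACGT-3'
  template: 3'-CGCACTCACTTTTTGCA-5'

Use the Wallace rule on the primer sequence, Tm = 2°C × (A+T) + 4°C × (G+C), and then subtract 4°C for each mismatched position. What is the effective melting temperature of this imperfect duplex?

48°C

Primer base counts: A=5, T=3, G=6, C=3 → A+T=8, G+C=9
Perfect-match Tm = 2(8) + 4(9) = 16 + 36 = 52°C
Mismatches (positions where the bases are not complementary): 1 (at position 12)
Effective Tm = 52 − 1×4 = 52 − 4 = 48°C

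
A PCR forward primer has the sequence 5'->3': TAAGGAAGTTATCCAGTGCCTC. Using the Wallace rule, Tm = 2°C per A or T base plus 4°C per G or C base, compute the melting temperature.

G=5, T=6, A=6, C=5
A+T = 12, G+C = 10
Tm = 2(12) + 4(10) = 24 + 40 = 64°C

64°C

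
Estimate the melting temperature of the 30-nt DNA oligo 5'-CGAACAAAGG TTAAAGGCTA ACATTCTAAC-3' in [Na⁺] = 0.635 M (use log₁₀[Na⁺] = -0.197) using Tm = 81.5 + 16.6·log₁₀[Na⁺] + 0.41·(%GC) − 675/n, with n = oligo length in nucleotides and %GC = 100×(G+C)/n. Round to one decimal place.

70.8°C

Length n = 30. Scanning the sequence gives T=6, A=13, C=6, G=5.
G+C = 11, so %GC = 11/30 × 100 = 36.667%
Salt term: 16.6 × (-0.197) = -3.27
GC term: 0.41 × 36.667 = 15.033; length term: −675/30 = −22.5
Tm = 81.5 + (-3.27) + 15.033 − 22.5 = 70.763 → 70.8°C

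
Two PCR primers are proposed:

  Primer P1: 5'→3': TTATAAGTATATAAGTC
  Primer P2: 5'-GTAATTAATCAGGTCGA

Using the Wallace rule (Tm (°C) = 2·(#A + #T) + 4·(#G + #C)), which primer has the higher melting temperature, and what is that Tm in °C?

Primer P2, 46°C

Primer P1: A+T=14, G+C=3 → Tm = 2(14)+4(3) = 40°C
Primer P2: A+T=11, G+C=6 → Tm = 2(11)+4(6) = 46°C
40°C vs 46°C → primer P2 is higher.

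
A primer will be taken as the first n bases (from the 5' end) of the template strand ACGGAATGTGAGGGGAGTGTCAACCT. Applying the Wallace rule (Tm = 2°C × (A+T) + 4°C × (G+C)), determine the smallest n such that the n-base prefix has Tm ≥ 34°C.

First 11 bases: ACGGAATGTGA → Tm = 32°C (< 34°C)
First 12 bases: ACGGAATGTGAG → Tm = 36°C (≥ 34°C)
Since every base adds ≥2°C, Tm only increases with n, so the threshold is first crossed at n = 12.

n = 12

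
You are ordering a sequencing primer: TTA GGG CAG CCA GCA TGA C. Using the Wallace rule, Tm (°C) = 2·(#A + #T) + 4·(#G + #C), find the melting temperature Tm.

60°C

A=5, C=5, G=6, T=3
So N_AT = 8 and N_GC = 11.
Tm = 2(8) + 4(11) = 16 + 44 = 60°C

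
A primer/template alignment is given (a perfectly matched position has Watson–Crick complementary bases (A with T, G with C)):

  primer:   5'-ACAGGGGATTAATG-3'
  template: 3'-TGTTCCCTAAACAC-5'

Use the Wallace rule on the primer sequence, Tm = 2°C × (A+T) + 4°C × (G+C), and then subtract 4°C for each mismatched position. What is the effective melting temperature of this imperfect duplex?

Primer base counts: A=5, T=3, G=5, C=1 → A+T=8, G+C=6
Perfect-match Tm = 2(8) + 4(6) = 16 + 24 = 40°C
Mismatches (positions where the bases are not complementary): 3 (at positions 4, 11, 12)
Effective Tm = 40 − 3×4 = 40 − 12 = 28°C

28°C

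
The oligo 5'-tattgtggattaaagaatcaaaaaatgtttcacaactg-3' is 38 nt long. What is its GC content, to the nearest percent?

Counting bases: C=4, A=16, G=6, T=12
G+C = 6 + 4 = 10 out of 38 bases
%GC = 10/38 × 100 = 26.32% ≈ 26%

26%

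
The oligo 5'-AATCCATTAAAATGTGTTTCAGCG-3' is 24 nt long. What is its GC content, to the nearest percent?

Base counts: T=8, A=8, G=4, C=4
G+C = 4 + 4 = 8 out of 24 bases
%GC = 8/24 × 100 = 33.33% ≈ 33%

33%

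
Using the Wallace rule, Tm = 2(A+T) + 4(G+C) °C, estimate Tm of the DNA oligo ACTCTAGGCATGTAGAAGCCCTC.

Base counts: A=6, C=7, G=5, T=5
A+T = 11, G+C = 12
Tm = 4·12 + 2·11 = 48 + 22 = 70°C

70°C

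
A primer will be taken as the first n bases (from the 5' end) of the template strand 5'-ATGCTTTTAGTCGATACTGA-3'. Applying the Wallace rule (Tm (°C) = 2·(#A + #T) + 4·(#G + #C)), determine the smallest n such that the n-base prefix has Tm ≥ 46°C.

First 16 bases: ATGCTTTTAGTCGATA → Tm = 42°C (< 46°C)
First 17 bases: ATGCTTTTAGTCGATAC → Tm = 46°C (≥ 46°C)
Each additional base adds 2°C (A/T) or 4°C (G/C), so Tm is non-decreasing in n; n = 17 is the first length to reach 46°C.

n = 17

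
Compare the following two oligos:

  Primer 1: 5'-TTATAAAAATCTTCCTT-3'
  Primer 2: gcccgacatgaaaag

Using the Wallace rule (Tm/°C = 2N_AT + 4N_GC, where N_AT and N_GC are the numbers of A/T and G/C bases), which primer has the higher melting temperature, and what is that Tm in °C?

Primer 2, 46°C

Primer 1: A+T=14, G+C=3 → Tm = 2(14)+4(3) = 40°C
Primer 2: A+T=7, G+C=8 → Tm = 2(7)+4(8) = 46°C
40°C vs 46°C → primer 2 is higher.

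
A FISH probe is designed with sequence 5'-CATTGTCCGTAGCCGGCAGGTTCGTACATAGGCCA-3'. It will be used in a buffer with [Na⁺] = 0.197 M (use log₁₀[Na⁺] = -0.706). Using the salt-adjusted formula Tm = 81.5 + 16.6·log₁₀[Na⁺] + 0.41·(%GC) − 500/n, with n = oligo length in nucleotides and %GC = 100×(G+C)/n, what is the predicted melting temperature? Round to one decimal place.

Length n = 35. Scanning the sequence gives A=7, G=10, T=8, C=10.
G+C = 20, so %GC = 20/35 × 100 = 57.143%
Salt term: 16.6 × (-0.706) = -11.72
GC term: 0.41 × 57.143 = 23.429; length term: −500/35 = −14.286
Tm = 81.5 + (-11.72) + 23.429 − 14.286 = 78.923 → 78.9°C

78.9°C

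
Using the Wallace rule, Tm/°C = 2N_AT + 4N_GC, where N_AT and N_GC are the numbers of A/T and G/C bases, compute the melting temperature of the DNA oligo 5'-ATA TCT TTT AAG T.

30°C

C=1, G=1, A=4, T=7
So N_AT = 11 and N_GC = 2.
Tm = 2×11 + 4×2 = 30°C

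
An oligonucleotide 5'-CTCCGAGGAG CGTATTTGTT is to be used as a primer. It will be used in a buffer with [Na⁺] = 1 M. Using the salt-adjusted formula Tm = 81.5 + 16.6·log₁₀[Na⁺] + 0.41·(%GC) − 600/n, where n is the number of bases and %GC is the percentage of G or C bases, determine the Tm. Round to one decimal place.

72.0°C

Length n = 20. Base counts: A=3, G=6, C=4, T=7
G+C = 10, so %GC = 10/20 × 100 = 50%
Salt term: 16.6 × (0) = 0
GC term: 0.41 × 50 = 20.5; length term: −600/20 = −30
Tm = 81.5 + (0) + 20.5 − 30 = 72 → 72.0°C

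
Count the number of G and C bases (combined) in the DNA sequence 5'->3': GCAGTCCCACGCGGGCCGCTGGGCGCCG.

Scanning the sequence gives G=12, T=2, C=12, A=2.
G+C = 12 + 12 = 24

24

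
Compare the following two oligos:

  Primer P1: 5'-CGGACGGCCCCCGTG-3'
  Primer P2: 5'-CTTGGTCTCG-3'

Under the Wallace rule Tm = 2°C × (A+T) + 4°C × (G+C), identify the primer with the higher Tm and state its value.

Primer P1, 56°C

Primer P1: A+T=2, G+C=13 → Tm = 2(2)+4(13) = 56°C
Primer P2: A+T=4, G+C=6 → Tm = 2(4)+4(6) = 32°C
56°C vs 32°C → primer P1 is higher.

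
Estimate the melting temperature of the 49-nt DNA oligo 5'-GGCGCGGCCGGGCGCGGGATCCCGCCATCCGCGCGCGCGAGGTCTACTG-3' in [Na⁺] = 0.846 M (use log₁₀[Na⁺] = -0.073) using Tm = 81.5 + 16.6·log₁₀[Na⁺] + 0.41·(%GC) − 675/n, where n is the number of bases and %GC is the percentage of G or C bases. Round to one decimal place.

Length n = 49. Base counts: C=19, A=4, G=21, T=5
G+C = 40, so %GC = 40/49 × 100 = 81.633%
Salt term: 16.6 × (-0.073) = -1.212
GC term: 0.41 × 81.633 = 33.47; length term: −675/49 = −13.776
Tm = 81.5 + (-1.212) + 33.47 − 13.776 = 99.982 → 100.0°C

100.0°C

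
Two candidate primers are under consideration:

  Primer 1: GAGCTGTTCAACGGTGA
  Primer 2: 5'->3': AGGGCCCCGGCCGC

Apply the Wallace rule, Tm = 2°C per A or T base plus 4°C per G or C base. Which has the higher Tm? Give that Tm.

Primer 1: A+T=8, G+C=9 → Tm = 2(8)+4(9) = 52°C
Primer 2: A+T=1, G+C=13 → Tm = 2(1)+4(13) = 54°C
52°C vs 54°C → primer 2 is higher.

Primer 2, 54°C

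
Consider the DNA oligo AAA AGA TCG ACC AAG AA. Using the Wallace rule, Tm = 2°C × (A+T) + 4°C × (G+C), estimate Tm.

G=3, A=10, C=3, T=1
So N_AT = 11 and N_GC = 6.
Tm = 2(11) + 4(6) = 22 + 24 = 46°C

46°C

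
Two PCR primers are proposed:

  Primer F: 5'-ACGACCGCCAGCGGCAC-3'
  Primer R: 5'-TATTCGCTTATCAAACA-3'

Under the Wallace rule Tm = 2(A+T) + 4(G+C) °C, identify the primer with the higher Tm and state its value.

Primer F: A+T=4, G+C=13 → Tm = 2(4)+4(13) = 60°C
Primer R: A+T=12, G+C=5 → Tm = 2(12)+4(5) = 44°C
60°C vs 44°C → primer F is higher.

Primer F, 60°C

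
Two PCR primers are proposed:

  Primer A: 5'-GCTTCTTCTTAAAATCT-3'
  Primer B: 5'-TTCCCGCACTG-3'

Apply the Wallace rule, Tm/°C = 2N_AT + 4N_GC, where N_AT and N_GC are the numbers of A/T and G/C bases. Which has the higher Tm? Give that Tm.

Primer A, 44°C

Primer A: A+T=12, G+C=5 → Tm = 2(12)+4(5) = 44°C
Primer B: A+T=4, G+C=7 → Tm = 2(4)+4(7) = 36°C
44°C vs 36°C → primer A is higher.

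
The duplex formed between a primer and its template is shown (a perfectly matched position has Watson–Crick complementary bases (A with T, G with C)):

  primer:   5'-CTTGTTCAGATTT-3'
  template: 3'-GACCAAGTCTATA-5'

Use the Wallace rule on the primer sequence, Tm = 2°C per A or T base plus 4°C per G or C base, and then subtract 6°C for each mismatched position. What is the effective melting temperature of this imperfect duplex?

22°C

Primer base counts: A=2, T=7, G=2, C=2 → A+T=9, G+C=4
Perfect-match Tm = 2(9) + 4(4) = 18 + 16 = 34°C
Mismatches (positions where the bases are not complementary): 2 (at positions 3, 12)
Effective Tm = 34 − 2×6 = 34 − 12 = 22°C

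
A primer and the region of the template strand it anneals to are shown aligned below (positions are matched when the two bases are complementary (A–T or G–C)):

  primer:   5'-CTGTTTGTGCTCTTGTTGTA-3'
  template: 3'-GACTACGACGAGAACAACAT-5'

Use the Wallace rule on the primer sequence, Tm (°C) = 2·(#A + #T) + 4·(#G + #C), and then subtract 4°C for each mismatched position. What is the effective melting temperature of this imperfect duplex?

44°C

Primer base counts: A=1, T=11, G=5, C=3 → A+T=12, G+C=8
Perfect-match Tm = 2(12) + 4(8) = 24 + 32 = 56°C
Mismatches (positions where the bases are not complementary): 3 (at positions 4, 6, 7)
Effective Tm = 56 − 3×4 = 56 − 12 = 44°C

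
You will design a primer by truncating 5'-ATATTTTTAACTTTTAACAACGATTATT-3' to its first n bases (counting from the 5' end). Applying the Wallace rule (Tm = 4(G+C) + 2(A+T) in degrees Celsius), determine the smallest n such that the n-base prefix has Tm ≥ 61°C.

n = 27

First 26 bases: ATATTTTTAACTTTTAACAACGATTA → Tm = 60°C (< 61°C)
First 27 bases: ATATTTTTAACTTTTAACAACGATTAT → Tm = 62°C (≥ 61°C)
Each additional base adds 2°C (A/T) or 4°C (G/C), so Tm is non-decreasing in n; n = 27 is the first length to reach 61°C.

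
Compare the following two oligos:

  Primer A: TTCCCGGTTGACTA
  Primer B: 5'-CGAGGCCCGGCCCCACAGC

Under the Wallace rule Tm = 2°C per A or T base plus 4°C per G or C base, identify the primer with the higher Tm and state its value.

Primer A: A+T=7, G+C=7 → Tm = 2(7)+4(7) = 42°C
Primer B: A+T=3, G+C=16 → Tm = 2(3)+4(16) = 70°C
42°C vs 70°C → primer B is higher.

Primer B, 70°C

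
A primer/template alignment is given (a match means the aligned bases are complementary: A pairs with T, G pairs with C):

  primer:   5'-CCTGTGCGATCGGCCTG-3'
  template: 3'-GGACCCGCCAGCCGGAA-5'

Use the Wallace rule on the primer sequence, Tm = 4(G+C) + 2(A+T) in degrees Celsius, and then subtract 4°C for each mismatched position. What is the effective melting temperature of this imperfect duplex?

Primer base counts: A=1, T=4, G=6, C=6 → A+T=5, G+C=12
Perfect-match Tm = 2(5) + 4(12) = 10 + 48 = 58°C
Mismatches (positions where the bases are not complementary): 3 (at positions 5, 9, 17)
Effective Tm = 58 − 3×4 = 58 − 12 = 46°C

46°C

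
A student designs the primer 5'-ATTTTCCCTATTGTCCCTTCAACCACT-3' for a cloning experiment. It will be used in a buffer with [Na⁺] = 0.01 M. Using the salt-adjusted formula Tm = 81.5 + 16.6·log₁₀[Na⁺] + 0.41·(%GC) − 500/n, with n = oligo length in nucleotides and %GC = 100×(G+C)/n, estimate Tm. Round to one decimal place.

Length n = 27. Counting bases: A=5, G=1, C=10, T=11
G+C = 11, so %GC = 11/27 × 100 = 40.741%
Salt term: 16.6 × (-2) = -33.2
GC term: 0.41 × 40.741 = 16.704; length term: −500/27 = −18.519
Tm = 81.5 + (-33.2) + 16.704 − 18.519 = 46.485 → 46.5°C

46.5°C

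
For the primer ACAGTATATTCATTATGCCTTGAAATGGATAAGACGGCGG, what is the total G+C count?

16

Counting bases: C=6, T=11, G=10, A=13
Total G or C: 10 + 6 = 16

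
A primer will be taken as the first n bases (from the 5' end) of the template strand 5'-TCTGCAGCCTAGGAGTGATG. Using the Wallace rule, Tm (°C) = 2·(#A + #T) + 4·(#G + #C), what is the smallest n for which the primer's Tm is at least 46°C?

First 14 bases: TCTGCAGCCTAGGA → Tm = 44°C (< 46°C)
First 15 bases: TCTGCAGCCTAGGAG → Tm = 48°C (≥ 46°C)
Since every base adds ≥2°C, Tm only increases with n, so the threshold is first crossed at n = 15.

n = 15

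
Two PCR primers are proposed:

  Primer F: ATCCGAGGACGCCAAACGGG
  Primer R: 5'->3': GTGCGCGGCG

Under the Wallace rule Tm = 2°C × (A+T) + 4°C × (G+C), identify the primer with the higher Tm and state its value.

Primer F: A+T=7, G+C=13 → Tm = 2(7)+4(13) = 66°C
Primer R: A+T=1, G+C=9 → Tm = 2(1)+4(9) = 38°C
66°C vs 38°C → primer F is higher.

Primer F, 66°C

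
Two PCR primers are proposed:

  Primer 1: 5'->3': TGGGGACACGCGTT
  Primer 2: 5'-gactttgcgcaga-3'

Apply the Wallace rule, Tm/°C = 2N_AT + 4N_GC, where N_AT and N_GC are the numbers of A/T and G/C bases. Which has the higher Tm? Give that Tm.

Primer 1: A+T=5, G+C=9 → Tm = 2(5)+4(9) = 46°C
Primer 2: A+T=6, G+C=7 → Tm = 2(6)+4(7) = 40°C
46°C vs 40°C → primer 1 is higher.

Primer 1, 46°C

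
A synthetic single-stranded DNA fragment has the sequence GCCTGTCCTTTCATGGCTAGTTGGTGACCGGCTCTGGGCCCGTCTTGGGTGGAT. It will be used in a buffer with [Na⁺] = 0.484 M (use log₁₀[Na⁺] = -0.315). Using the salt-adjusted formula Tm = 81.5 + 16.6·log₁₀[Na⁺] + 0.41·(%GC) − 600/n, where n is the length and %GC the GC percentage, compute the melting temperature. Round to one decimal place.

Length n = 54. Counting bases: T=17, A=4, C=14, G=19
G+C = 33, so %GC = 33/54 × 100 = 61.111%
Salt term: 16.6 × (-0.315) = -5.229
GC term: 0.41 × 61.111 = 25.056; length term: −600/54 = −11.111
Tm = 81.5 + (-5.229) + 25.056 − 11.111 = 90.216 → 90.2°C

90.2°C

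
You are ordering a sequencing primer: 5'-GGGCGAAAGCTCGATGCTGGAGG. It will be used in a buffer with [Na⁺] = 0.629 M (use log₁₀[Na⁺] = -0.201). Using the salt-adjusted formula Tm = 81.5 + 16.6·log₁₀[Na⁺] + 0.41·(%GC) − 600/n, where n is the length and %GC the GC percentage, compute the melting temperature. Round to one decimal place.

Length n = 23. T=3, G=11, C=4, A=5
G+C = 15, so %GC = 15/23 × 100 = 65.217%
Salt term: 16.6 × (-0.201) = -3.337
GC term: 0.41 × 65.217 = 26.739; length term: −600/23 = −26.087
Tm = 81.5 + (-3.337) + 26.739 − 26.087 = 78.815 → 78.8°C

78.8°C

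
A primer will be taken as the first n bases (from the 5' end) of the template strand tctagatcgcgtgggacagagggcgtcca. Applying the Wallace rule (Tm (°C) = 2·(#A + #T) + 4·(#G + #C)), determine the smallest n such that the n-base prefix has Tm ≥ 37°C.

n = 13

First 12 bases: TCTAGATCGCGT → Tm = 36°C (< 37°C)
First 13 bases: TCTAGATCGCGTG → Tm = 40°C (≥ 37°C)
Each additional base adds 2°C (A/T) or 4°C (G/C), so Tm is non-decreasing in n; n = 13 is the first length to reach 37°C.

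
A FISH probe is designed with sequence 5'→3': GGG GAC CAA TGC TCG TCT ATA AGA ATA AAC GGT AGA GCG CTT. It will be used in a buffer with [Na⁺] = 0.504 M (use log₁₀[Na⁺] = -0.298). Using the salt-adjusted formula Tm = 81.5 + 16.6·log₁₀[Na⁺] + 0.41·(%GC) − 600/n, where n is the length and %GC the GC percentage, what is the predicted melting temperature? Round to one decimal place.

81.8°C

Length n = 42. T=9, A=13, C=8, G=12
G+C = 20, so %GC = 20/42 × 100 = 47.619%
Salt term: 16.6 × (-0.298) = -4.947
GC term: 0.41 × 47.619 = 19.524; length term: −600/42 = −14.286
Tm = 81.5 + (-4.947) + 19.524 − 14.286 = 81.791 → 81.8°C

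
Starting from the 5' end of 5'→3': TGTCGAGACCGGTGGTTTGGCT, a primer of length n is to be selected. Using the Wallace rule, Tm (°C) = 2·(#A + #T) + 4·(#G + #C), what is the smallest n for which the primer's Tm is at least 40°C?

First 11 bases: TGTCGAGACCG → Tm = 36°C (< 40°C)
First 12 bases: TGTCGAGACCGG → Tm = 40°C (≥ 40°C)
Since every base adds ≥2°C, Tm only increases with n, so the threshold is first crossed at n = 12.

n = 12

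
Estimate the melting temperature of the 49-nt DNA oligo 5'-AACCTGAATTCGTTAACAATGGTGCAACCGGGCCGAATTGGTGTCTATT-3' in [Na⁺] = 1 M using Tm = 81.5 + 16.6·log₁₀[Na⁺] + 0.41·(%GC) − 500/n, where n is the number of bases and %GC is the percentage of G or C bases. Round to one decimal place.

89.7°C

Length n = 49. Base counts: G=12, A=13, T=14, C=10
G+C = 22, so %GC = 22/49 × 100 = 44.898%
Salt term: 16.6 × (0) = 0
GC term: 0.41 × 44.898 = 18.408; length term: −500/49 = −10.204
Tm = 81.5 + (0) + 18.408 − 10.204 = 89.704 → 89.7°C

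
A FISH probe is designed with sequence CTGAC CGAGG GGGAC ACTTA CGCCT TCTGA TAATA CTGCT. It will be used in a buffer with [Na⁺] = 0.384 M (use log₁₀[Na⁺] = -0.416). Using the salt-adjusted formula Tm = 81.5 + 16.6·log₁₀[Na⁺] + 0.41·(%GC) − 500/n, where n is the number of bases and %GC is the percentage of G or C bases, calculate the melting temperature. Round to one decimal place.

83.6°C

Length n = 40. Counting bases: C=11, G=10, T=10, A=9
G+C = 21, so %GC = 21/40 × 100 = 52.5%
Salt term: 16.6 × (-0.416) = -6.906
GC term: 0.41 × 52.5 = 21.525; length term: −500/40 = −12.5
Tm = 81.5 + (-6.906) + 21.525 − 12.5 = 83.619 → 83.6°C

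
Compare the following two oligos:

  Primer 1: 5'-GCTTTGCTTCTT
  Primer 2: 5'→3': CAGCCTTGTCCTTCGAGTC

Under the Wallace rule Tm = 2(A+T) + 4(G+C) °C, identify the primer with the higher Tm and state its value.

Primer 1: A+T=7, G+C=5 → Tm = 2(7)+4(5) = 34°C
Primer 2: A+T=8, G+C=11 → Tm = 2(8)+4(11) = 60°C
34°C vs 60°C → primer 2 is higher.

Primer 2, 60°C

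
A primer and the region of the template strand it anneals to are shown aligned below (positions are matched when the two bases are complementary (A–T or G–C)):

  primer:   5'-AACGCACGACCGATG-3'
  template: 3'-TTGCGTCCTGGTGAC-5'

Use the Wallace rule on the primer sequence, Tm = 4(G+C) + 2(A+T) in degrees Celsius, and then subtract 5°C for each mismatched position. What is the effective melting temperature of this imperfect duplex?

33°C

Primer base counts: A=5, T=1, G=4, C=5 → A+T=6, G+C=9
Perfect-match Tm = 2(6) + 4(9) = 12 + 36 = 48°C
Mismatches (positions where the bases are not complementary): 3 (at positions 7, 12, 13)
Effective Tm = 48 − 3×5 = 48 − 15 = 33°C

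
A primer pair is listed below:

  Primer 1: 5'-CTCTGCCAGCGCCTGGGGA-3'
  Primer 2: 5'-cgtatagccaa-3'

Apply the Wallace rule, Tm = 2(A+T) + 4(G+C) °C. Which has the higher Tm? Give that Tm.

Primer 1: A+T=5, G+C=14 → Tm = 2(5)+4(14) = 66°C
Primer 2: A+T=6, G+C=5 → Tm = 2(6)+4(5) = 32°C
66°C vs 32°C → primer 1 is higher.

Primer 1, 66°C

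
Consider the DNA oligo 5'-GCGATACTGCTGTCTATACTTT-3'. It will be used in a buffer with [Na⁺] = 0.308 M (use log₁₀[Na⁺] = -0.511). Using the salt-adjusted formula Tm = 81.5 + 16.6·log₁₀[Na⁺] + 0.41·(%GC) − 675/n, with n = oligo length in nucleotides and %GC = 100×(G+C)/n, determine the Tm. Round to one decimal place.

Length n = 22. T=9, A=4, C=5, G=4
G+C = 9, so %GC = 9/22 × 100 = 40.909%
Salt term: 16.6 × (-0.511) = -8.483
GC term: 0.41 × 40.909 = 16.773; length term: −675/22 = −30.682
Tm = 81.5 + (-8.483) + 16.773 − 30.682 = 59.108 → 59.1°C

59.1°C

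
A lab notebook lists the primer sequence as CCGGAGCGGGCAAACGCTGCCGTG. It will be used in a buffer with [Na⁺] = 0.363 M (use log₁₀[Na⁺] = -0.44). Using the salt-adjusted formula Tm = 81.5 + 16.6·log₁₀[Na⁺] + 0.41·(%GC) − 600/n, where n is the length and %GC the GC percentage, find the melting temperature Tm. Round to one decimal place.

Length n = 24. Base counts: A=4, C=8, G=10, T=2
G+C = 18, so %GC = 18/24 × 100 = 75%
Salt term: 16.6 × (-0.44) = -7.304
GC term: 0.41 × 75 = 30.75; length term: −600/24 = −25
Tm = 81.5 + (-7.304) + 30.75 − 25 = 79.946 → 79.9°C

79.9°C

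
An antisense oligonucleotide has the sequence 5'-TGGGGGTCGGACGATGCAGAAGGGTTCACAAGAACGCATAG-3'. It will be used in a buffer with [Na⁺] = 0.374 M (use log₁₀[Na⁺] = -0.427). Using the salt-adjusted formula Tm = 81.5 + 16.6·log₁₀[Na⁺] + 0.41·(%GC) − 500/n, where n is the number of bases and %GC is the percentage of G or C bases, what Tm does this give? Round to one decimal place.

85.2°C

Length n = 41. Base counts: T=6, G=16, C=7, A=12
G+C = 23, so %GC = 23/41 × 100 = 56.098%
Salt term: 16.6 × (-0.427) = -7.088
GC term: 0.41 × 56.098 = 23; length term: −500/41 = −12.195
Tm = 81.5 + (-7.088) + 23 − 12.195 = 85.217 → 85.2°C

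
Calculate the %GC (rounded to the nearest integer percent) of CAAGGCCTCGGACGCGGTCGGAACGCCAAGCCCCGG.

75%

Base counts: C=14, T=2, A=7, G=13
G+C = 13 + 14 = 27 out of 36 bases
%GC = 27/36 × 100 = 75% ≈ 75%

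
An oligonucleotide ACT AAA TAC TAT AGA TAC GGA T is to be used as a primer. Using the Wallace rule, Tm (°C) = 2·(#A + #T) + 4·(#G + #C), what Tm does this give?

56°C

G=3, T=6, A=10, C=3
AT pairs contribute 16, GC pairs contribute 6.
Tm = 2(16) + 4(6) = 32 + 24 = 56°C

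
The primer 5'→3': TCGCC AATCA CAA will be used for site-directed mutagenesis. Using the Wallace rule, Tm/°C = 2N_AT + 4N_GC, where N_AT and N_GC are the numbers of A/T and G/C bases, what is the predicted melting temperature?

38°C

Scanning the sequence gives C=5, T=2, G=1, A=5.
A+T = 7, G+C = 6
Tm = 2(7) + 4(6) = 14 + 24 = 38°C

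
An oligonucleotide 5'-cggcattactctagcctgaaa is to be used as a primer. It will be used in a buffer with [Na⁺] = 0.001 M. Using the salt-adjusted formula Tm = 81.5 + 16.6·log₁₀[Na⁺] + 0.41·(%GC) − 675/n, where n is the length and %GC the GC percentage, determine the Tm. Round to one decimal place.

Length n = 21. Counting bases: G=4, A=6, C=6, T=5
G+C = 10, so %GC = 10/21 × 100 = 47.619%
Salt term: 16.6 × (-3) = -49.8
GC term: 0.41 × 47.619 = 19.524; length term: −675/21 = −32.143
Tm = 81.5 + (-49.8) + 19.524 − 32.143 = 19.081 → 19.1°C

19.1°C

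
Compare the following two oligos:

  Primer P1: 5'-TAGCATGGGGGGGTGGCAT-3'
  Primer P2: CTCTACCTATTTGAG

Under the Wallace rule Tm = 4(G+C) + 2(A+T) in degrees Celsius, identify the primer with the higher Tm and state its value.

Primer P1: A+T=7, G+C=12 → Tm = 2(7)+4(12) = 62°C
Primer P2: A+T=9, G+C=6 → Tm = 2(9)+4(6) = 42°C
62°C vs 42°C → primer P1 is higher.

Primer P1, 62°C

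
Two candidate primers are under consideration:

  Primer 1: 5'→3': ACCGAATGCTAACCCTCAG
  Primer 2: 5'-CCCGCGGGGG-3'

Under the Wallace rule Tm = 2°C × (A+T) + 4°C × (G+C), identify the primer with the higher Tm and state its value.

Primer 1, 58°C

Primer 1: A+T=9, G+C=10 → Tm = 2(9)+4(10) = 58°C
Primer 2: A+T=0, G+C=10 → Tm = 2(0)+4(10) = 40°C
58°C vs 40°C → primer 1 is higher.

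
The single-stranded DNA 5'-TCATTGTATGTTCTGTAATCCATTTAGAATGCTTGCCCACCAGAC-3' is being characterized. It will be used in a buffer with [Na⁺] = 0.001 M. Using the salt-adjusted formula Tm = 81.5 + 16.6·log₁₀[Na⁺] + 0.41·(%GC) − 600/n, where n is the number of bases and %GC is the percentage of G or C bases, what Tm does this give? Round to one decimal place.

Length n = 45. Counting bases: C=11, T=16, A=11, G=7
G+C = 18, so %GC = 18/45 × 100 = 40%
Salt term: 16.6 × (-3) = -49.8
GC term: 0.41 × 40 = 16.4; length term: −600/45 = −13.333
Tm = 81.5 + (-49.8) + 16.4 − 13.333 = 34.767 → 34.8°C

34.8°C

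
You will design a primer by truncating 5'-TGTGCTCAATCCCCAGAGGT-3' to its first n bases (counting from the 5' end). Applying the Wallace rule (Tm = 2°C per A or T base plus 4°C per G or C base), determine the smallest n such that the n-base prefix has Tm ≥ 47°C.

First 15 bases: TGTGCTCAATCCCCA → Tm = 46°C (< 47°C)
First 16 bases: TGTGCTCAATCCCCAG → Tm = 50°C (≥ 47°C)
Since every base adds ≥2°C, Tm only increases with n, so the threshold is first crossed at n = 16.

n = 16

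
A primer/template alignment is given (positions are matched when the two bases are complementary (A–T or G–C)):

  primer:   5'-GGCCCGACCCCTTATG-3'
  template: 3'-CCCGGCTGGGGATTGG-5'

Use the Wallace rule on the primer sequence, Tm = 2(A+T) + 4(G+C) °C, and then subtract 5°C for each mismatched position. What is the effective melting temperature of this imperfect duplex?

Primer base counts: A=2, T=3, G=4, C=7 → A+T=5, G+C=11
Perfect-match Tm = 2(5) + 4(11) = 10 + 44 = 54°C
Mismatches (positions where the bases are not complementary): 4 (at positions 3, 13, 15, 16)
Effective Tm = 54 − 4×5 = 54 − 20 = 34°C

34°C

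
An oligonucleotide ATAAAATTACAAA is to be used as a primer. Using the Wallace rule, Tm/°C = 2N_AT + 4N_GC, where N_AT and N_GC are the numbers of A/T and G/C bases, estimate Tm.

Base counts: C=1, A=9, T=3, G=0
A+T = 12, G+C = 1
Tm = 2×12 + 4×1 = 28°C

28°C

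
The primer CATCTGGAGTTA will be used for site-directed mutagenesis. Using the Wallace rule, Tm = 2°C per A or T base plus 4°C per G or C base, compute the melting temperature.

34°C

G=3, C=2, A=3, T=4
So N_AT = 7 and N_GC = 5.
Tm = 4·5 + 2·7 = 20 + 14 = 34°C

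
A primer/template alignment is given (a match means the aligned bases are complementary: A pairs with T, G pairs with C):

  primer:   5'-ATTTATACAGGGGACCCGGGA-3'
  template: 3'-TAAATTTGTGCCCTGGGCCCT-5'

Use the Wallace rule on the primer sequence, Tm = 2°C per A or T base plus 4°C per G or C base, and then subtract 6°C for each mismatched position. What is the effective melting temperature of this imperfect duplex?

52°C

Primer base counts: A=6, T=4, G=7, C=4 → A+T=10, G+C=11
Perfect-match Tm = 2(10) + 4(11) = 20 + 44 = 64°C
Mismatches (positions where the bases are not complementary): 2 (at positions 6, 10)
Effective Tm = 64 − 2×6 = 64 − 12 = 52°C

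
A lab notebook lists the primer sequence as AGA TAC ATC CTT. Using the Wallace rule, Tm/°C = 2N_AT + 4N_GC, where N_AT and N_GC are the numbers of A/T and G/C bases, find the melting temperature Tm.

Base counts: A=4, T=4, C=3, G=1
AT pairs contribute 8, GC pairs contribute 4.
Tm = 2(8) + 4(4) = 16 + 16 = 32°C

32°C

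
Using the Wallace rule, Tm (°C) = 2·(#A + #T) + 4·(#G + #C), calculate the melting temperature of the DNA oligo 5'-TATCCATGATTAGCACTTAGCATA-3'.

Base counts: G=3, C=5, A=8, T=8
AT pairs contribute 16, GC pairs contribute 8.
Tm = 4·8 + 2·16 = 32 + 32 = 64°C

64°C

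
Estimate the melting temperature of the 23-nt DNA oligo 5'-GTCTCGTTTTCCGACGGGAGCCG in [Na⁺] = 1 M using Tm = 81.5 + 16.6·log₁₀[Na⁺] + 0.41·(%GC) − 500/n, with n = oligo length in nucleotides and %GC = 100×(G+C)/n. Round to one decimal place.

86.5°C

Length n = 23. Base counts: A=2, G=8, C=7, T=6
G+C = 15, so %GC = 15/23 × 100 = 65.217%
Salt term: 16.6 × (0) = 0
GC term: 0.41 × 65.217 = 26.739; length term: −500/23 = −21.739
Tm = 81.5 + (0) + 26.739 − 21.739 = 86.5 → 86.5°C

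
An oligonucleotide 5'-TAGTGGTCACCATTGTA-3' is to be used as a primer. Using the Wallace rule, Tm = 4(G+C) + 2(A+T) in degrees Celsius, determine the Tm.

Scanning the sequence gives A=4, T=6, C=3, G=4.
A+T = 10, G+C = 7
Tm = 2×10 + 4×7 = 48°C

48°C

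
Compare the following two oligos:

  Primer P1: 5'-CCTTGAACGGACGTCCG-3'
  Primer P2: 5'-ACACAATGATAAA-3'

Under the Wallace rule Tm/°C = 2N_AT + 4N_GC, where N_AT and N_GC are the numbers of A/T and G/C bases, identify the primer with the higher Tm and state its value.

Primer P1, 56°C

Primer P1: A+T=6, G+C=11 → Tm = 2(6)+4(11) = 56°C
Primer P2: A+T=10, G+C=3 → Tm = 2(10)+4(3) = 32°C
56°C vs 32°C → primer P1 is higher.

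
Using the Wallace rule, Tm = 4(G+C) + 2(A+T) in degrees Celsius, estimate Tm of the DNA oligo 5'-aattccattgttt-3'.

32°C

T=7, G=1, C=2, A=3
A+T = 10, G+C = 3
Tm = 2(10) + 4(3) = 20 + 12 = 32°C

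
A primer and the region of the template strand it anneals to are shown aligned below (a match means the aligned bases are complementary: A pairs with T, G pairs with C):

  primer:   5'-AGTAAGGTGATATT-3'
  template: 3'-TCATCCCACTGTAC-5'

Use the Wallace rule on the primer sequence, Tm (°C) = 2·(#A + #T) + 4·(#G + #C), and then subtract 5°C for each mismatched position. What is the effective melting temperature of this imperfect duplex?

Primer base counts: A=5, T=5, G=4, C=0 → A+T=10, G+C=4
Perfect-match Tm = 2(10) + 4(4) = 20 + 16 = 36°C
Mismatches (positions where the bases are not complementary): 3 (at positions 5, 11, 14)
Effective Tm = 36 − 3×5 = 36 − 15 = 21°C

21°C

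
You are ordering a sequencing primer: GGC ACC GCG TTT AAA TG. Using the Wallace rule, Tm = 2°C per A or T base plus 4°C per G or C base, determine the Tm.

52°C

Counting bases: A=4, C=4, T=4, G=5
So N_AT = 8 and N_GC = 9.
Tm = 4·9 + 2·8 = 36 + 16 = 52°C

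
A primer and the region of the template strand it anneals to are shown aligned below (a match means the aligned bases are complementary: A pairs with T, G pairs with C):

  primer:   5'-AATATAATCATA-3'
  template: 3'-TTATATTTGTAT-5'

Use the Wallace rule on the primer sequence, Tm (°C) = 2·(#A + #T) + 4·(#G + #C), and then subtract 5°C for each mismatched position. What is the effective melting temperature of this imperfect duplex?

21°C

Primer base counts: A=7, T=4, G=0, C=1 → A+T=11, G+C=1
Perfect-match Tm = 2(11) + 4(1) = 22 + 4 = 26°C
Mismatches (positions where the bases are not complementary): 1 (at position 8)
Effective Tm = 26 − 1×5 = 26 − 5 = 21°C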